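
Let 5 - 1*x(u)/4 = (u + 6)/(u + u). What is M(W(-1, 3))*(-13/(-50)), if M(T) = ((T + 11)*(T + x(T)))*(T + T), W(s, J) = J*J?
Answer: 12012/5 ≈ 2402.4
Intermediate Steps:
W(s, J) = J²
x(u) = 20 - 2*(6 + u)/u (x(u) = 20 - 4*(u + 6)/(u + u) = 20 - 4*(6 + u)/(2*u) = 20 - 4*(6 + u)*1/(2*u) = 20 - 2*(6 + u)/u)
M(T) = 2*T*(11 + T)*(18 + T - 12/T) (M(T) = ((T + 11)*(T + (18 - 12/T)))*(T + T) = ((11 + T)*(18 + T - 12/T))*(2*T) = 2*T*(11 + T)*(18 + T - 12/T))
M(W(-1, 3))*(-13/(-50)) = (-264 + 2*(3²)³ + 58*(3²)² + 372*3²)*(-13/(-50)) = (-264 + 2*9³ + 58*9² + 372*9)*(-13*(-1/50)) = (-264 + 2*729 + 58*81 + 3348)*(13/50) = (-264 + 1458 + 4698 + 3348)*(13/50) = 9240*(13/50) = 12012/5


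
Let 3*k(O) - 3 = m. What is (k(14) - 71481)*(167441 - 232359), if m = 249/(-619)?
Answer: 2872375006354/619 ≈ 4.6404e+9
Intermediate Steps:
m = -249/619 (m = 249*(-1/619) = -249/619 ≈ -0.40226)
k(O) = 536/619 (k(O) = 1 + (⅓)*(-249/619) = 1 - 83/619 = 536/619)
(k(14) - 71481)*(167441 - 232359) = (536/619 - 71481)*(167441 - 232359) = -44246203/619*(-64918) = 2872375006354/619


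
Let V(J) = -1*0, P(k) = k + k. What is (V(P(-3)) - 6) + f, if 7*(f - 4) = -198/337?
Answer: -4916/2359 ≈ -2.0839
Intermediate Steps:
f = 9238/2359 (f = 4 + (-198/337)/7 = 4 + (-198*1/337)/7 = 4 + (⅐)*(-198/337) = 4 - 198/2359 = 9238/2359 ≈ 3.9161)
P(k) = 2*k
V(J) = 0
(V(P(-3)) - 6) + f = (0 - 6) + 9238/2359 = -6 + 9238/2359 = -4916/2359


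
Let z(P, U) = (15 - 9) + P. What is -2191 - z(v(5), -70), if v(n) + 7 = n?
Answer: -2195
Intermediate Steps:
v(n) = -7 + n
z(P, U) = 6 + P
-2191 - z(v(5), -70) = -2191 - (6 + (-7 + 5)) = -2191 - (6 - 2) = -2191 - 1*4 = -2191 - 4 = -2195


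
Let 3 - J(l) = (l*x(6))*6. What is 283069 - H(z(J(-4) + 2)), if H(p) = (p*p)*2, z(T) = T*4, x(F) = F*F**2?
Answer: -861340003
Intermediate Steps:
x(F) = F**3
J(l) = 3 - 1296*l (J(l) = 3 - l*6**3*6 = 3 - l*216*6 = 3 - 216*l*6 = 3 - 1296*l)
z(T) = 4*T
H(p) = 2*p**2 (H(p) = p**2*2 = 2*p**2)
283069 - H(z(J(-4) + 2)) = 283069 - 2*(4*((3 - 1296*(-4)) + 2))**2 = 283069 - 2*(4*((3 + 5184) + 2))**2 = 283069 - 2*(4*(5187 + 2))**2 = 283069 - 2*(4*5189)**2 = 283069 - 2*20756**2 = 283069 - 2*430811536 = 283069 - 1*861623072 = 283069 - 861623072 = -861340003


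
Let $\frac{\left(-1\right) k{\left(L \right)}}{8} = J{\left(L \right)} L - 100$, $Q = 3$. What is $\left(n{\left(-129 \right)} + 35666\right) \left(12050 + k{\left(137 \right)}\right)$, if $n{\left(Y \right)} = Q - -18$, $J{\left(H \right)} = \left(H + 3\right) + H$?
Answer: $-10375709754$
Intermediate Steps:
$J{\left(H \right)} = 3 + 2 H$ ($J{\left(H \right)} = \left(3 + H\right) + H = 3 + 2 H$)
$n{\left(Y \right)} = 21$ ($n{\left(Y \right)} = 3 - -18 = 3 + 18 = 21$)
$k{\left(L \right)} = 800 - 8 L \left(3 + 2 L\right)$ ($k{\left(L \right)} = - 8 \left(\left(3 + 2 L\right) L - 100\right) = - 8 \left(L \left(3 + 2 L\right) - 100\right) = - 8 \left(-100 + L \left(3 + 2 L\right)\right) = 800 - 8 L \left(3 + 2 L\right)$)
$\left(n{\left(-129 \right)} + 35666\right) \left(12050 + k{\left(137 \right)}\right) = \left(21 + 35666\right) \left(12050 + \left(800 - 1096 \left(3 + 2 \cdot 137\right)\right)\right) = 35687 \left(12050 + \left(800 - 1096 \left(3 + 274\right)\right)\right) = 35687 \left(12050 + \left(800 - 1096 \cdot 277\right)\right) = 35687 \left(12050 + \left(800 - 303592\right)\right) = 35687 \left(12050 - 302792\right) = 35687 \left(-290742\right) = -10375709754$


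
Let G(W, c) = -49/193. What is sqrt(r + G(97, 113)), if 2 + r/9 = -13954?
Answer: 73*I*sqrt(877957)/193 ≈ 354.41*I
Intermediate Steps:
G(W, c) = -49/193 (G(W, c) = -49*1/193 = -49/193)
r = -125604 (r = -18 + 9*(-13954) = -18 - 125586 = -125604)
sqrt(r + G(97, 113)) = sqrt(-125604 - 49/193) = sqrt(-24241621/193) = 73*I*sqrt(877957)/193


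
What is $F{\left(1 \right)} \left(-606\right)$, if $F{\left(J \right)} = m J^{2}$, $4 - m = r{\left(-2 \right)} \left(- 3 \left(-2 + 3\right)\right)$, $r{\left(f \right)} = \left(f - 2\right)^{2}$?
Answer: $-31512$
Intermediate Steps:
$r{\left(f \right)} = \left(-2 + f\right)^{2}$
$m = 52$ ($m = 4 - \left(-2 - 2\right)^{2} \left(- 3 \left(-2 + 3\right)\right) = 4 - \left(-4\right)^{2} \left(\left(-3\right) 1\right) = 4 - 16 \left(-3\right) = 4 - -48 = 4 + 48 = 52$)
$F{\left(J \right)} = 52 J^{2}$
$F{\left(1 \right)} \left(-606\right) = 52 \cdot 1^{2} \left(-606\right) = 52 \cdot 1 \left(-606\right) = 52 \left(-606\right) = -31512$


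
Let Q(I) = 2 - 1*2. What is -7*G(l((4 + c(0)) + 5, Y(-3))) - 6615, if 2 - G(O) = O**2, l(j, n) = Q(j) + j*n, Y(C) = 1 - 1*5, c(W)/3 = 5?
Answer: 57883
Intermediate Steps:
c(W) = 15 (c(W) = 3*5 = 15)
Q(I) = 0 (Q(I) = 2 - 2 = 0)
Y(C) = -4 (Y(C) = 1 - 5 = -4)
l(j, n) = j*n (l(j, n) = 0 + j*n = j*n)
G(O) = 2 - O**2
-7*G(l((4 + c(0)) + 5, Y(-3))) - 6615 = -7*(2 - (((4 + 15) + 5)*(-4))**2) - 6615 = -7*(2 - ((19 + 5)*(-4))**2) - 6615 = -7*(2 - (24*(-4))**2) - 6615 = -7*(2 - 1*(-96)**2) - 6615 = -7*(2 - 1*9216) - 6615 = -7*(2 - 9216) - 6615 = -7*(-9214) - 6615 = 64498 - 6615 = 57883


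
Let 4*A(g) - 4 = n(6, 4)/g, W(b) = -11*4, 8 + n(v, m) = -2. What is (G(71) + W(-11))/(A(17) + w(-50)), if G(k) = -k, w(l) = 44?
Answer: -782/305 ≈ -2.5639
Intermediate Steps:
n(v, m) = -10 (n(v, m) = -8 - 2 = -10)
W(b) = -44
A(g) = 1 - 5/(2*g) (A(g) = 1 + (-10/g)/4 = 1 - 5/(2*g))
(G(71) + W(-11))/(A(17) + w(-50)) = (-1*71 - 44)/((-5/2 + 17)/17 + 44) = (-71 - 44)/((1/17)*(29/2) + 44) = -115/(29/34 + 44) = -115/1525/34 = -115*34/1525 = -782/305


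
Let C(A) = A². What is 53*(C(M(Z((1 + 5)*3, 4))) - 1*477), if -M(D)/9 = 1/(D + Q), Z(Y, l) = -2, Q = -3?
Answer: -627732/25 ≈ -25109.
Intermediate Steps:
M(D) = -9/(-3 + D) (M(D) = -9/(D - 3) = -9/(-3 + D))
53*(C(M(Z((1 + 5)*3, 4))) - 1*477) = 53*((-9/(-3 - 2))² - 1*477) = 53*((-9/(-5))² - 477) = 53*((-9*(-⅕))² - 477) = 53*((9/5)² - 477) = 53*(81/25 - 477) = 53*(-11844/25) = -627732/25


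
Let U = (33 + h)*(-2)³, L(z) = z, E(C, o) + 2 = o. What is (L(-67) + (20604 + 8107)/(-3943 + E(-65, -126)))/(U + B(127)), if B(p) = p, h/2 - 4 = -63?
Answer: -301468/3285297 ≈ -0.091763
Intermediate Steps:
h = -118 (h = 8 + 2*(-63) = 8 - 126 = -118)
E(C, o) = -2 + o
U = 680 (U = (33 - 118)*(-2)³ = -85*(-8) = 680)
(L(-67) + (20604 + 8107)/(-3943 + E(-65, -126)))/(U + B(127)) = (-67 + (20604 + 8107)/(-3943 + (-2 - 126)))/(680 + 127) = (-67 + 28711/(-3943 - 128))/807 = (-67 + 28711/(-4071))*(1/807) = (-67 + 28711*(-1/4071))*(1/807) = (-67 - 28711/4071)*(1/807) = -301468/4071*1/807 = -301468/3285297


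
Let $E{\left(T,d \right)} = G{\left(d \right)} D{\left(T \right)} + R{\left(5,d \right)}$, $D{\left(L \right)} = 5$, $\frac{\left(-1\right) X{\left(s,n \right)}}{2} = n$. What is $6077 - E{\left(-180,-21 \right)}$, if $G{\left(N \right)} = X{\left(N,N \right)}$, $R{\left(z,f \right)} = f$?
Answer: $5888$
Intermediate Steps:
$X{\left(s,n \right)} = - 2 n$
$G{\left(N \right)} = - 2 N$
$E{\left(T,d \right)} = - 9 d$ ($E{\left(T,d \right)} = - 2 d 5 + d = - 10 d + d = - 9 d$)
$6077 - E{\left(-180,-21 \right)} = 6077 - \left(-9\right) \left(-21\right) = 6077 - 189 = 5888$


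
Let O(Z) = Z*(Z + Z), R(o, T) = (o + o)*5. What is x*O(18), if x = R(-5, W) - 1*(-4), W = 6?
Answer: -29808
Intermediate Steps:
R(o, T) = 10*o (R(o, T) = (2*o)*5 = 10*o)
x = -46 (x = 10*(-5) - 1*(-4) = -50 + 4 = -46)
O(Z) = 2*Z² (O(Z) = Z*(2*Z) = 2*Z²)
x*O(18) = -92*18² = -92*324 = -46*648 = -29808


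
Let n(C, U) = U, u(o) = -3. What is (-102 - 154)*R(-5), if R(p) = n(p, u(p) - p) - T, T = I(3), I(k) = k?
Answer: 256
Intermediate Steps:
T = 3
R(p) = -6 - p (R(p) = (-3 - p) - 1*3 = (-3 - p) - 3 = -6 - p)
(-102 - 154)*R(-5) = (-102 - 154)*(-6 - 1*(-5)) = -256*(-6 + 5) = -256*(-1) = 256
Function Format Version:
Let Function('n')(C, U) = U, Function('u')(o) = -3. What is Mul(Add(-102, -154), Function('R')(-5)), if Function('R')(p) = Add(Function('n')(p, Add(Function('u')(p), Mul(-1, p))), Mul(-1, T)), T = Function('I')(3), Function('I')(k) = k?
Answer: 256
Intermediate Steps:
T = 3
Function('R')(p) = Add(-6, Mul(-1, p)) (Function('R')(p) = Add(Add(-3, Mul(-1, p)), Mul(-1, 3)) = Add(Add(-3, Mul(-1, p)), -3) = Add(-6, Mul(-1, p)))
Mul(Add(-102, -154), Function('R')(-5)) = Mul(Add(-102, -154), Add(-6, Mul(-1, -5))) = Mul(-256, Add(-6, 5)) = Mul(-256, -1) = 256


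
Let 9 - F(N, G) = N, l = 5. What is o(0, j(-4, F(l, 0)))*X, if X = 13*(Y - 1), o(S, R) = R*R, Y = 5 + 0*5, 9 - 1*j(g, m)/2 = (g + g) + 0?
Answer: 60112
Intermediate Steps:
F(N, G) = 9 - N
j(g, m) = 18 - 4*g (j(g, m) = 18 - 2*((g + g) + 0) = 18 - 2*(2*g + 0) = 18 - 4*g)
Y = 5 (Y = 5 + 0 = 5)
o(S, R) = R**2
X = 52 (X = 13*(5 - 1) = 13*4 = 52)
o(0, j(-4, F(l, 0)))*X = (18 - 4*(-4))**2*52 = (18 + 16)**2*52 = 34**2*52 = 1156*52 = 60112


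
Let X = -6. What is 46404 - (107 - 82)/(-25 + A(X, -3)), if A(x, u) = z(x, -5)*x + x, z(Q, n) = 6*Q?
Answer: 1716943/37 ≈ 46404.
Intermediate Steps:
A(x, u) = x + 6*x² (A(x, u) = (6*x)*x + x = 6*x² + x = x + 6*x²)
46404 - (107 - 82)/(-25 + A(X, -3)) = 46404 - (107 - 82)/(-25 - 6*(1 + 6*(-6))) = 46404 - 25/(-25 - 6*(1 - 36)) = 46404 - 25/(-25 - 6*(-35)) = 46404 - 25/(-25 + 210) = 46404 - 25/185 = 46404 - 1*5/37 = 46404 - 5/37 = 1716943/37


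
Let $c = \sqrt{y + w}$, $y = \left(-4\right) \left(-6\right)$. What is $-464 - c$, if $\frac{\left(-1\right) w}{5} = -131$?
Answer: $-464 - \sqrt{679} \approx -490.06$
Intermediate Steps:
$w = 655$ ($w = \left(-5\right) \left(-131\right) = 655$)
$y = 24$
$c = \sqrt{679}$ ($c = \sqrt{24 + 655} = \sqrt{679} \approx 26.058$)
$-464 - c = -464 - \sqrt{679}$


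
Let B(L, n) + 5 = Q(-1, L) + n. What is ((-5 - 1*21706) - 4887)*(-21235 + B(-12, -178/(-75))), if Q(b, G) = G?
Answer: 14129939252/25 ≈ 5.6520e+8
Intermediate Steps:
B(L, n) = -5 + L + n (B(L, n) = -5 + (L + n) = -5 + L + n)
((-5 - 1*21706) - 4887)*(-21235 + B(-12, -178/(-75))) = ((-5 - 1*21706) - 4887)*(-21235 + (-5 - 12 - 178/(-75))) = ((-5 - 21706) - 4887)*(-21235 + (-5 - 12 - 178*(-1/75))) = (-21711 - 4887)*(-21235 + (-5 - 12 + 178/75)) = -26598*(-21235 - 1097/75) = -26598*(-1593722/75) = 14129939252/25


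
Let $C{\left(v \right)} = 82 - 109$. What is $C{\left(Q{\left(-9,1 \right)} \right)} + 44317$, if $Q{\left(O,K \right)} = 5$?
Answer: $44290$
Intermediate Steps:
$C{\left(v \right)} = -27$ ($C{\left(v \right)} = 82 - 109 = -27$)
$C{\left(Q{\left(-9,1 \right)} \right)} + 44317 = -27 + 44317 = 44290$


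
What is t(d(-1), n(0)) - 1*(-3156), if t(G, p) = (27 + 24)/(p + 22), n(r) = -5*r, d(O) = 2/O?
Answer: 69483/22 ≈ 3158.3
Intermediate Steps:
t(G, p) = 51/(22 + p)
t(d(-1), n(0)) - 1*(-3156) = 51/(22 - 5*0) - 1*(-3156) = 51/(22 + 0) + 3156 = 51/22 + 3156 = 69483/22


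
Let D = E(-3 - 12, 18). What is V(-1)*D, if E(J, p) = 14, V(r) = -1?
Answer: -14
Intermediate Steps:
D = 14
V(-1)*D = -1*14 = -14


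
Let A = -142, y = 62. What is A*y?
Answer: -8804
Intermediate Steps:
A*y = -142*62 = -8804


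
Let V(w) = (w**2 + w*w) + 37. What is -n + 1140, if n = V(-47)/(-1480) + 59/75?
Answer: 25357361/22200 ≈ 1142.2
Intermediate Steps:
V(w) = 37 + 2*w**2 (V(w) = (w**2 + w**2) + 37 = 2*w**2 + 37 = 37 + 2*w**2)
n = -49361/22200 (n = (37 + 2*(-47)**2)/(-1480) + 59/75 = (37 + 2*2209)*(-1/1480) + 59*(1/75) = (37 + 4418)*(-1/1480) + 59/75 = 4455*(-1/1480) + 59/75 = -891/296 + 59/75 = -49361/22200 ≈ -2.2235)
-n + 1140 = -1*(-49361/22200) + 1140 = 49361/22200 + 1140 = 25357361/22200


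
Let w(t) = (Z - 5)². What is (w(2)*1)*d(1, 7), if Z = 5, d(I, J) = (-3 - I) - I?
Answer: 0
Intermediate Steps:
d(I, J) = -3 - 2*I
w(t) = 0 (w(t) = (5 - 5)² = 0² = 0)
(w(2)*1)*d(1, 7) = (0*1)*(-3 - 2*1) = 0*(-3 - 2) = 0*(-5) = 0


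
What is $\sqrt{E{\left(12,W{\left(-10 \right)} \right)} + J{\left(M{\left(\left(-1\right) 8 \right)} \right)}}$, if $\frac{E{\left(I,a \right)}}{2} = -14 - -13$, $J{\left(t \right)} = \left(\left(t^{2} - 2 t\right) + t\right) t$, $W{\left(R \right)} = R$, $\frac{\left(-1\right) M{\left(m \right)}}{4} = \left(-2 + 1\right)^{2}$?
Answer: $i \sqrt{82} \approx 9.0554 i$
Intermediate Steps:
$M{\left(m \right)} = -4$ ($M{\left(m \right)} = - 4 \left(-2 + 1\right)^{2} = - 4 \left(-1\right)^{2} = \left(-4\right) 1 = -4$)
$J{\left(t \right)} = t \left(t^{2} - t\right)$ ($J{\left(t \right)} = \left(t^{2} - t\right) t = t \left(t^{2} - t\right)$)
$E{\left(I,a \right)} = -2$ ($E{\left(I,a \right)} = 2 \left(-14 - -13\right) = 2 \left(-14 + 13\right) = 2 \left(-1\right) = -2$)
$\sqrt{E{\left(12,W{\left(-10 \right)} \right)} + J{\left(M{\left(\left(-1\right) 8 \right)} \right)}} = \sqrt{-2 + \left(-4\right)^{2} \left(-1 - 4\right)} = \sqrt{-2 + 16 \left(-5\right)} = \sqrt{-2 - 80} = \sqrt{-82} = i \sqrt{82}$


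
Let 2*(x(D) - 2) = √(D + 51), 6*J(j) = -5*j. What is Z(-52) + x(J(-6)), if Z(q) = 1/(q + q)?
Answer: 207/104 + √14 ≈ 5.7320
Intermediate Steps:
J(j) = -5*j/6 (J(j) = (-5*j)/6 = -5*j/6)
x(D) = 2 + √(51 + D)/2 (x(D) = 2 + √(D + 51)/2 = 2 + √(51 + D)/2)
Z(q) = 1/(2*q)
Z(-52) + x(J(-6)) = (½)/(-52) + (2 + √(51 - ⅚*(-6))/2) = (½)*(-1/52) + (2 + √(51 + 5)/2) = -1/104 + (2 + √56/2) = -1/104 + (2 + (2*√14)/2) = -1/104 + (2 + √14) = 207/104 + √14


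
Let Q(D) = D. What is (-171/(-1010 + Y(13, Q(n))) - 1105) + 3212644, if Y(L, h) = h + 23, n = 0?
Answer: 1056596388/329 ≈ 3.2115e+6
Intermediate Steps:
Y(L, h) = 23 + h
(-171/(-1010 + Y(13, Q(n))) - 1105) + 3212644 = (-171/(-1010 + (23 + 0)) - 1105) + 3212644 = (-171/(-1010 + 23) - 1105) + 3212644 = (-171/(-987) - 1105) + 3212644 = (-1/987*(-171) - 1105) + 3212644 = (57/329 - 1105) + 3212644 = -363488/329 + 3212644 = 1056596388/329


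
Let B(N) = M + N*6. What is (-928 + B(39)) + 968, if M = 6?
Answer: 280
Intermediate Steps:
B(N) = 6 + 6*N (B(N) = 6 + N*6 = 6 + 6*N)
(-928 + B(39)) + 968 = (-928 + (6 + 6*39)) + 968 = (-928 + (6 + 234)) + 968 = (-928 + 240) + 968 = -688 + 968 = 280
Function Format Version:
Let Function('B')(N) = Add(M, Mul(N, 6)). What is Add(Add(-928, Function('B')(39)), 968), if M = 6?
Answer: 280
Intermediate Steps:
Function('B')(N) = Add(6, Mul(6, N)) (Function('B')(N) = Add(6, Mul(N, 6)) = Add(6, Mul(6, N)))
Add(Add(-928, Function('B')(39)), 968) = Add(Add(-928, Add(6, Mul(6, 39))), 968) = Add(Add(-928, Add(6, 234)), 968) = Add(Add(-928, 240), 968) = Add(-688, 968) = 280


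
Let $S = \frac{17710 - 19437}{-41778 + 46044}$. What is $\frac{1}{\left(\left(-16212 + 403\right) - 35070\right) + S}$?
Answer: $- \frac{4266}{217051541} \approx -1.9654 \cdot 10^{-5}$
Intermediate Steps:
$S = - \frac{1727}{4266} \approx -0.40483$
$\frac{1}{\left(\left(-16212 + 403\right) - 35070\right) + S} = \frac{1}{\left(\left(-16212 + 403\right) - 35070\right) - \frac{1727}{4266}} = \frac{1}{\left(-15809 - 35070\right) - \frac{1727}{4266}} = \frac{1}{-50879 - \frac{1727}{4266}} = \frac{1}{- \frac{217051541}{4266}} = - \frac{4266}{217051541}$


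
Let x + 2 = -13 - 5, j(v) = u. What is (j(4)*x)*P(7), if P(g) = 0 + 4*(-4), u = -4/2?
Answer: -640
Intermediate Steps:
u = -2 (u = -4*½ = -2)
j(v) = -2
x = -20 (x = -2 + (-13 - 5) = -2 - 18 = -20)
P(g) = -16 (P(g) = 0 - 16 = -16)
(j(4)*x)*P(7) = -2*(-20)*(-16) = 40*(-16) = -640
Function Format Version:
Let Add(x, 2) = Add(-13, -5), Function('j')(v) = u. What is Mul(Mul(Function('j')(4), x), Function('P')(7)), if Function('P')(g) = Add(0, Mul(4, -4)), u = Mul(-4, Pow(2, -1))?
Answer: -640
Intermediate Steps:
u = -2 (u = Mul(-4, Rational(1, 2)) = -2)
Function('j')(v) = -2
x = -20 (x = Add(-2, Add(-13, -5)) = Add(-2, -18) = -20)
Function('P')(g) = -16 (Function('P')(g) = Add(0, -16) = -16)
Mul(Mul(Function('j')(4), x), Function('P')(7)) = Mul(Mul(-2, -20), -16) = Mul(40, -16) = -640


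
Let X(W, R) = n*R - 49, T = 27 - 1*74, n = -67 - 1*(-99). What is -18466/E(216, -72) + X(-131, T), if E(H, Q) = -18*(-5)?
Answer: -79118/45 ≈ -1758.2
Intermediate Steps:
E(H, Q) = 90
n = 32 (n = -67 + 99 = 32)
T = -47 (T = 27 - 74 = -47)
X(W, R) = -49 + 32*R (X(W, R) = 32*R - 49 = -49 + 32*R)
-18466/E(216, -72) + X(-131, T) = -18466/90 + (-49 + 32*(-47)) = -18466*1/90 + (-49 - 1504) = -9233/45 - 1553 = -79118/45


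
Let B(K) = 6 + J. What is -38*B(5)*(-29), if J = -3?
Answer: 3306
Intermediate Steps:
B(K) = 3 (B(K) = 6 - 3 = 3)
-38*B(5)*(-29) = -38*3*(-29) = -114*(-29) = 3306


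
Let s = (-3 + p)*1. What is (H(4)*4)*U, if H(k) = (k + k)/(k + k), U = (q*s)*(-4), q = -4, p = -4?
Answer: -448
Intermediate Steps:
s = -7 (s = (-3 - 4)*1 = -7*1 = -7)
U = -112 (U = -4*(-7)*(-4) = 28*(-4) = -112)
H(k) = 1 (H(k) = (2*k)/((2*k)) = (2*k)*(1/(2*k)) = 1)
(H(4)*4)*U = (1*4)*(-112) = 4*(-112) = -448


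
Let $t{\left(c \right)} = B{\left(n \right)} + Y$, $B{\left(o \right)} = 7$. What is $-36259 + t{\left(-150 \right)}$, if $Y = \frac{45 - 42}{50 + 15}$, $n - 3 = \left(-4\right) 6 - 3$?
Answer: $- \frac{2356377}{65} \approx -36252.0$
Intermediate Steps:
$n = -24$ ($n = 3 - 27 = -24$)
$Y = \frac{3}{65} \approx 0.046154$
$t{\left(c \right)} = \frac{458}{65}$ ($t{\left(c \right)} = 7 + \frac{3}{65} = \frac{458}{65}$)
$-36259 + t{\left(-150 \right)} = -36259 + \frac{458}{65} = - \frac{2356377}{65}$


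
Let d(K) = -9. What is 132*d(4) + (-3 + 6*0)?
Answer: -1191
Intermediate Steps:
132*d(4) + (-3 + 6*0) = 132*(-9) + (-3 + 6*0) = -1188 + (-3 + 0) = -1188 - 3 = -1191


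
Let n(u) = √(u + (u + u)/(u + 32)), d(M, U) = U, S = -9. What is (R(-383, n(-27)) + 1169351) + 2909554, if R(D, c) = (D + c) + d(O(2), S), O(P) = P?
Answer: 4078513 + 3*I*√105/5 ≈ 4.0785e+6 + 6.1482*I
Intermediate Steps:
n(u) = √(u + 2*u/(32 + u)) (n(u) = √(u + (2*u)/(32 + u)) = √(u + 2*u/(32 + u)))
R(D, c) = -9 + D + c (R(D, c) = (D + c) - 9 = -9 + D + c)
(R(-383, n(-27)) + 1169351) + 2909554 = ((-9 - 383 + √(-27*(34 - 27)/(32 - 27))) + 1169351) + 2909554 = ((-9 - 383 + √(-27*7/5)) + 1169351) + 2909554 = ((-9 - 383 + √(-27*⅕*7)) + 1169351) + 2909554 = ((-9 - 383 + √(-189/5)) + 1169351) + 2909554 = ((-9 - 383 + 3*I*√105/5) + 1169351) + 2909554 = ((-392 + 3*I*√105/5) + 1169351) + 2909554 = (1168959 + 3*I*√105/5) + 2909554 = 4078513 + 3*I*√105/5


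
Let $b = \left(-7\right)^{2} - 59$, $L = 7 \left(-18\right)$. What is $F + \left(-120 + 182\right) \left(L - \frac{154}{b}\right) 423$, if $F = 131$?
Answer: $- \frac{14502323}{5} \approx -2.9005 \cdot 10^{6}$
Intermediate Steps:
$L = -126$
$b = -10$ ($b = 49 - 59 = -10$)
$F + \left(-120 + 182\right) \left(L - \frac{154}{b}\right) 423 = 131 + \left(-120 + 182\right) \left(-126 - \frac{154}{-10}\right) 423 = 131 + 62 \left(-126 - - \frac{77}{5}\right) 423 = 131 + 62 \left(-126 + \frac{77}{5}\right) 423 = 131 + 62 \left(- \frac{553}{5}\right) 423 = 131 - \frac{14502978}{5} = - \frac{14502323}{5}$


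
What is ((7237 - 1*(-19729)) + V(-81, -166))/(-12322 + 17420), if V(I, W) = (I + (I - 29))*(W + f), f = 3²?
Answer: 56953/5098 ≈ 11.172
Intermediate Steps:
f = 9
V(I, W) = (-29 + 2*I)*(9 + W) (V(I, W) = (I + (I - 29))*(W + 9) = (I + (-29 + I))*(9 + W) = (-29 + 2*I)*(9 + W))
((7237 - 1*(-19729)) + V(-81, -166))/(-12322 + 17420) = ((7237 - 1*(-19729)) + (-261 - 29*(-166) + 18*(-81) + 2*(-81)*(-166)))/(-12322 + 17420) = ((7237 + 19729) + (-261 + 4814 - 1458 + 26892))/5098 = (26966 + 29987)*(1/5098) = 56953*(1/5098) = 56953/5098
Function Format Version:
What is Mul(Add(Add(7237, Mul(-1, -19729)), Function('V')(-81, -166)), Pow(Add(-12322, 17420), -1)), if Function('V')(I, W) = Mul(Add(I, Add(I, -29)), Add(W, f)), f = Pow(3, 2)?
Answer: Rational(56953, 5098) ≈ 11.172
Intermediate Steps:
f = 9
Function('V')(I, W) = Mul(Add(-29, Mul(2, I)), Add(9, W)) (Function('V')(I, W) = Mul(Add(I, Add(I, -29)), Add(W, 9)) = Mul(Add(I, Add(-29, I)), Add(9, W)) = Mul(Add(-29, Mul(2, I)), Add(9, W)))
Mul(Add(Add(7237, Mul(-1, -19729)), Function('V')(-81, -166)), Pow(Add(-12322, 17420), -1)) = Mul(Add(Add(7237, Mul(-1, -19729)), Add(-261, Mul(-29, -166), Mul(18, -81), Mul(2, -81, -166))), Pow(Add(-12322, 17420), -1)) = Mul(Add(Add(7237, 19729), Add(-261, 4814, -1458, 26892)), Pow(5098, -1)) = Mul(Add(26966, 29987), Rational(1, 5098)) = Mul(56953, Rational(1, 5098)) = Rational(56953, 5098)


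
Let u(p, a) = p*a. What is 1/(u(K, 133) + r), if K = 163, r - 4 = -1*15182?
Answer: 1/6501 ≈ 0.00015382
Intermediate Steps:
r = -15178 (r = 4 - 1*15182 = 4 - 15182 = -15178)
u(p, a) = a*p
1/(u(K, 133) + r) = 1/(133*163 - 15178) = 1/(21679 - 15178) = 1/6501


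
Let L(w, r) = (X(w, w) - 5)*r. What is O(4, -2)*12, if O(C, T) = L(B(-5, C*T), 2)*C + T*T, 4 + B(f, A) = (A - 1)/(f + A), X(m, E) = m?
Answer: -9744/13 ≈ -749.54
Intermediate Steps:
B(f, A) = -4 + (-1 + A)/(A + f) (B(f, A) = -4 + (A - 1)/(f + A) = -4 + (-1 + A)/(A + f))
L(w, r) = r*(-5 + w) (L(w, r) = (w - 5)*r = (-5 + w)*r = r*(-5 + w))
O(C, T) = T² + C*(-10 + 2*(19 - 3*C*T)/(-5 + C*T)) (O(C, T) = (2*(-5 + (-1 - 4*(-5) - 3*C*T)/(C*T - 5)))*C + T*T = (2*(-5 + (-1 + 20 - 3*C*T)/(-5 + C*T)))*C + T² = (2*(-5 + (19 - 3*C*T)/(-5 + C*T)))*C + T² = (-10 + 2*(19 - 3*C*T)/(-5 + C*T))*C + T² = C*(-10 + 2*(19 - 3*C*T)/(-5 + C*T)) + T² = T² + C*(-10 + 2*(19 - 3*C*T)/(-5 + C*T)))
O(4, -2)*12 = (((-2)²*(-5 + 4*(-2)) - 8*4*(-11 + 2*4*(-2)))/(-5 + 4*(-2)))*12 = ((4*(-5 - 8) - 8*4*(-11 - 16))/(-5 - 8))*12 = ((4*(-13) - 8*4*(-27))/(-13))*12 = -(-52 + 864)/13*12 = -1/13*812*12 = -812/13*12 = -9744/13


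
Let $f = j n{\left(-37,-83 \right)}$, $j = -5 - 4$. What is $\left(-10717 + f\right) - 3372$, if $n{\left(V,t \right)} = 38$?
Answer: $-14431$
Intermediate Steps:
$j = -9$ ($j = -5 - 4 = -9$)
$f = -342$ ($f = \left(-9\right) 38 = -342$)
$\left(-10717 + f\right) - 3372 = \left(-10717 - 342\right) - 3372 = -11059 - 3372 = -14431$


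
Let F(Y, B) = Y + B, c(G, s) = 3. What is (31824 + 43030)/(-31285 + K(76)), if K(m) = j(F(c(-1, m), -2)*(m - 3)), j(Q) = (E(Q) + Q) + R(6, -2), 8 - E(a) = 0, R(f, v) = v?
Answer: -37427/15603 ≈ -2.3987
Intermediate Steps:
F(Y, B) = B + Y
E(a) = 8 (E(a) = 8 - 1*0 = 8 + 0 = 8)
j(Q) = 6 + Q (j(Q) = (8 + Q) - 2 = 6 + Q)
K(m) = 3 + m (K(m) = 6 + (-2 + 3)*(m - 3) = 6 + 1*(-3 + m) = 6 + (-3 + m) = 3 + m)
(31824 + 43030)/(-31285 + K(76)) = (31824 + 43030)/(-31285 + (3 + 76)) = 74854/(-31285 + 79) = 74854/(-31206) = 74854*(-1/31206) = -37427/15603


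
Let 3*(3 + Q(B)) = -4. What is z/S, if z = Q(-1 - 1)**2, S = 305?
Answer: 169/2745 ≈ 0.061566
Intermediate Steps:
Q(B) = -13/3 (Q(B) = -3 + (1/3)*(-4) = -3 - 4/3 = -13/3)
z = 169/9 (z = (-13/3)**2 = 169/9 ≈ 18.778)
z/S = (169/9)/305 = (169/9)*(1/305) = 169/2745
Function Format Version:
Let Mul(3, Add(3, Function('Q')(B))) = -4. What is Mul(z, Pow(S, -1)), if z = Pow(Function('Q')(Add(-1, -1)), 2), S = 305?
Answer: Rational(169, 2745) ≈ 0.061566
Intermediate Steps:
Function('Q')(B) = Rational(-13, 3) (Function('Q')(B) = Add(-3, Mul(Rational(1, 3), -4)) = Add(-3, Rational(-4, 3)) = Rational(-13, 3))
z = Rational(169, 9) (z = Pow(Rational(-13, 3), 2) = Rational(169, 9) ≈ 18.778)
Mul(z, Pow(S, -1)) = Mul(Rational(169, 9), Pow(305, -1)) = Mul(Rational(169, 9), Rational(1, 305)) = Rational(169, 2745)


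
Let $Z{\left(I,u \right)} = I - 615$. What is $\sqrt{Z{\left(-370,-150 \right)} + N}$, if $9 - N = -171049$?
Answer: $3 \sqrt{18897} \approx 412.4$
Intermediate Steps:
$N = 171058$ ($N = 9 - -171049 = 9 + 171049 = 171058$)
$Z{\left(I,u \right)} = -615 + I$
$\sqrt{Z{\left(-370,-150 \right)} + N} = \sqrt{\left(-615 - 370\right) + 171058} = \sqrt{-985 + 171058} = \sqrt{170073} = 3 \sqrt{18897}$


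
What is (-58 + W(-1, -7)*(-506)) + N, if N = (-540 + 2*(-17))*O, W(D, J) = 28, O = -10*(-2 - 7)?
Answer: -65886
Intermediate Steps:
O = 90 (O = -10*(-9) = 90)
N = -51660 (N = (-540 + 2*(-17))*90 = (-540 - 34)*90 = -574*90 = -51660)
(-58 + W(-1, -7)*(-506)) + N = (-58 + 28*(-506)) - 51660 = (-58 - 14168) - 51660 = -14226 - 51660 = -65886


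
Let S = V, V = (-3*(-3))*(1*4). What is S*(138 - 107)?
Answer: 1116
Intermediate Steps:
V = 36 (V = 9*4 = 36)
S = 36
S*(138 - 107) = 36*(138 - 107) = 36*31 = 1116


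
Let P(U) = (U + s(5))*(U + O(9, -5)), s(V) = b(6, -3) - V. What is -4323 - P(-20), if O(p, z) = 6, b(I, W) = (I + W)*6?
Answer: -4421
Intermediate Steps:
b(I, W) = 6*I + 6*W
s(V) = 18 - V (s(V) = (6*6 + 6*(-3)) - V = (36 - 18) - V = 18 - V)
P(U) = (6 + U)*(13 + U) (P(U) = (U + (18 - 1*5))*(U + 6) = (U + (18 - 5))*(6 + U) = (U + 13)*(6 + U) = (13 + U)*(6 + U) = (6 + U)*(13 + U))
-4323 - P(-20) = -4323 - (78 + (-20)² + 19*(-20)) = -4323 - (78 + 400 - 380) = -4323 - 1*98 = -4323 - 98 = -4421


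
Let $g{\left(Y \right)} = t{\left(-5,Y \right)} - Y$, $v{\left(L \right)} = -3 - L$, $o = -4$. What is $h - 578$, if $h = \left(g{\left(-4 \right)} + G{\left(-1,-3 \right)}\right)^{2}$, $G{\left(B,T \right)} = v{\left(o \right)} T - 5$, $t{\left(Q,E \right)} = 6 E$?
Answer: $206$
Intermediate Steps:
$g{\left(Y \right)} = 5 Y$ ($g{\left(Y \right)} = 6 Y - Y = 5 Y$)
$G{\left(B,T \right)} = -5 + T$ ($G{\left(B,T \right)} = \left(-3 - -4\right) T - 5 = \left(-3 + 4\right) T - 5 = 1 T - 5 = T - 5 = -5 + T$)
$h = 784$ ($h = \left(5 \left(-4\right) - 8\right)^{2} = \left(-20 - 8\right)^{2} = \left(-28\right)^{2} = 784$)
$h - 578 = 784 - 578 = 206$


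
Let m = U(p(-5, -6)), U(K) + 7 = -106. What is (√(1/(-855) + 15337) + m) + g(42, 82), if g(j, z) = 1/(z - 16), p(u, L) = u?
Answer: -7457/66 + √1245747730/285 ≈ 10.858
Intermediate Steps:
U(K) = -113 (U(K) = -7 - 106 = -113)
g(j, z) = 1/(-16 + z)
m = -113
(√(1/(-855) + 15337) + m) + g(42, 82) = (√(1/(-855) + 15337) - 113) + 1/(-16 + 82) = (√(-1/855 + 15337) - 113) + 1/66 = (√(13113134/855) - 113) + 1/66 = (√1245747730/285 - 113) + 1/66 = (-113 + √1245747730/285) + 1/66 = -7457/66 + √1245747730/285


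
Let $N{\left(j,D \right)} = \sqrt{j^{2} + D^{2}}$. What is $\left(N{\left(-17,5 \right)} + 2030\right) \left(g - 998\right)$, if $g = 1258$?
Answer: $527800 + 260 \sqrt{314} \approx 5.3241 \cdot 10^{5}$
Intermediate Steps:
$N{\left(j,D \right)} = \sqrt{D^{2} + j^{2}}$
$\left(N{\left(-17,5 \right)} + 2030\right) \left(g - 998\right) = \left(\sqrt{5^{2} + \left(-17\right)^{2}} + 2030\right) \left(1258 - 998\right) = \left(\sqrt{25 + 289} + 2030\right) 260 = \left(\sqrt{314} + 2030\right) 260 = \left(2030 + \sqrt{314}\right) 260 = 527800 + 260 \sqrt{314}$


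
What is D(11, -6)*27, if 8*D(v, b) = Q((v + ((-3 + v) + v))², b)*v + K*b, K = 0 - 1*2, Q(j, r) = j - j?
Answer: 81/2 ≈ 40.500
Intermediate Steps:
Q(j, r) = 0
K = -2 (K = 0 - 2 = -2)
D(v, b) = -b/4 (D(v, b) = (0*v - 2*b)/8 = (0 - 2*b)/8 = (-2*b)/8 = -b/4)
D(11, -6)*27 = -¼*(-6)*27 = (3/2)*27 = 81/2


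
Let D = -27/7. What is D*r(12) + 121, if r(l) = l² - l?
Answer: -2717/7 ≈ -388.14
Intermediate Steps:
D = -27/7 (D = -27*⅐ = -27/7 ≈ -3.8571)
D*r(12) + 121 = -324*(-1 + 12)/7 + 121 = -324*11/7 + 121 = -27/7*132 + 121 = -3564/7 + 121 = -2717/7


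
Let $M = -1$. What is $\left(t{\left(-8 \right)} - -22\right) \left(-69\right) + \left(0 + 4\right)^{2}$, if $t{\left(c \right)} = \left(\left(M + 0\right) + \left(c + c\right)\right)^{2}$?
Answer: $-21443$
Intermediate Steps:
$t{\left(c \right)} = \left(-1 + 2 c\right)^{2}$ ($t{\left(c \right)} = \left(\left(-1 + 0\right) + \left(c + c\right)\right)^{2} = \left(-1 + 2 c\right)^{2}$)
$\left(t{\left(-8 \right)} - -22\right) \left(-69\right) + \left(0 + 4\right)^{2} = \left(\left(-1 + 2 \left(-8\right)\right)^{2} - -22\right) \left(-69\right) + \left(0 + 4\right)^{2} = \left(\left(-1 - 16\right)^{2} + 22\right) \left(-69\right) + 4^{2} = \left(\left(-17\right)^{2} + 22\right) \left(-69\right) + 16 = \left(289 + 22\right) \left(-69\right) + 16 = 311 \left(-69\right) + 16 = -21459 + 16 = -21443$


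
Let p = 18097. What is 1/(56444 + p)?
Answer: 1/74541 ≈ 1.3415e-5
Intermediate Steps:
1/(56444 + p) = 1/(56444 + 18097) = 1/74541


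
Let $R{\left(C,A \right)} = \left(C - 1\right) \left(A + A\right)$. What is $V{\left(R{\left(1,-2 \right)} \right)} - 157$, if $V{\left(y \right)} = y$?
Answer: $-157$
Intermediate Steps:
$R{\left(C,A \right)} = 2 A \left(-1 + C\right)$ ($R{\left(C,A \right)} = \left(-1 + C\right) 2 A = 2 A \left(-1 + C\right)$)
$V{\left(R{\left(1,-2 \right)} \right)} - 157 = 2 \left(-2\right) \left(-1 + 1\right) - 157 = 2 \left(-2\right) 0 - 157 = 0 - 157 = -157$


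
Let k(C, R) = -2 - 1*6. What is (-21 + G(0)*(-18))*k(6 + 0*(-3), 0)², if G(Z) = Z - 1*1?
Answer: -192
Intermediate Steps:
G(Z) = -1 + Z (G(Z) = Z - 1 = -1 + Z)
k(C, R) = -8 (k(C, R) = -2 - 6 = -8)
(-21 + G(0)*(-18))*k(6 + 0*(-3), 0)² = (-21 + (-1 + 0)*(-18))*(-8)² = (-21 - 1*(-18))*64 = (-21 + 18)*64 = -3*64 = -192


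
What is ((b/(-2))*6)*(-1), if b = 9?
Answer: 27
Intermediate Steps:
((b/(-2))*6)*(-1) = ((9/(-2))*6)*(-1) = ((9*(-½))*6)*(-1) = -9/2*6*(-1) = -27*(-1) = 27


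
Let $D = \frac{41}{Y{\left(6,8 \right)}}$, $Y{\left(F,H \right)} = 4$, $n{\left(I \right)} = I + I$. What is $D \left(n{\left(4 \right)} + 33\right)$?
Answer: $\frac{1681}{4} \approx 420.25$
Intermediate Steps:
$n{\left(I \right)} = 2 I$
$D = \frac{41}{4} \approx 10.25$
$D \left(n{\left(4 \right)} + 33\right) = \frac{41 \left(2 \cdot 4 + 33\right)}{4} = \frac{41 \left(8 + 33\right)}{4} = \frac{41}{4} \cdot 41 = \frac{1681}{4}$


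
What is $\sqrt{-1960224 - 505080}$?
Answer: $2 i \sqrt{616326} \approx 1570.1 i$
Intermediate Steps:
$\sqrt{-1960224 - 505080} = \sqrt{-2465304} = 2 i \sqrt{616326}$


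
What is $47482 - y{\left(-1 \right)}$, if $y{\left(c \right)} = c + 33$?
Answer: $47450$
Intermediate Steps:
$y{\left(c \right)} = 33 + c$
$47482 - y{\left(-1 \right)} = 47482 - \left(33 - 1\right) = 47482 - 32 = 47450$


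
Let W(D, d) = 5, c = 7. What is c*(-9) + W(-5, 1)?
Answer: -58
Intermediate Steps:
c*(-9) + W(-5, 1) = 7*(-9) + 5 = -63 + 5 = -58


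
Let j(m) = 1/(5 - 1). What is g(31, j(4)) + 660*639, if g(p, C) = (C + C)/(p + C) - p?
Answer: 52713627/125 ≈ 4.2171e+5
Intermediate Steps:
j(m) = ¼ (j(m) = 1/4 = ¼)
g(p, C) = -p + 2*C/(C + p) (g(p, C) = (2*C)/(C + p) - p = 2*C/(C + p) - p = -p + 2*C/(C + p))
g(31, j(4)) + 660*639 = (-1*31² + 2*(¼) - 1*¼*31)/(¼ + 31) + 660*639 = (-1*961 + ½ - 31/4)/(125/4) + 421740 = 4*(-961 + ½ - 31/4)/125 + 421740 = (4/125)*(-3873/4) + 421740 = -3873/125 + 421740 = 52713627/125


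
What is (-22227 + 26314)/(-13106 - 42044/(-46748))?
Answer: -47764769/153159311 ≈ -0.31186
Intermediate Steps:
(-22227 + 26314)/(-13106 - 42044/(-46748)) = 4087/(-13106 - 42044*(-1/46748)) = 4087/(-13106 + 10511/11687) = 4087/(-153159311/11687) = 4087*(-11687/153159311) = -47764769/153159311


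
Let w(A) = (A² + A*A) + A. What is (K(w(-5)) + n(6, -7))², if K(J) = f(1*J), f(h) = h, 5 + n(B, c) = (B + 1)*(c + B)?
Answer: 1089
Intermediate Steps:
w(A) = A + 2*A² (w(A) = (A² + A²) + A = 2*A² + A = A + 2*A²)
n(B, c) = -5 + (1 + B)*(B + c) (n(B, c) = -5 + (B + 1)*(c + B) = -5 + (1 + B)*(B + c))
K(J) = J (K(J) = 1*J = J)
(K(w(-5)) + n(6, -7))² = (-5*(1 + 2*(-5)) + (-5 + 6 - 7 + 6² + 6*(-7)))² = (-5*(1 - 10) + (-5 + 6 - 7 + 36 - 42))² = (-5*(-9) - 12)² = (45 - 12)² = 33² = 1089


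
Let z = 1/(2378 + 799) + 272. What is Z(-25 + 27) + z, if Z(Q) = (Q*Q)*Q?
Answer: 889561/3177 ≈ 280.00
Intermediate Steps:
Z(Q) = Q³ (Z(Q) = Q²*Q = Q³)
z = 864145/3177 (z = 1/3177 + 272 = 864145/3177 ≈ 272.00)
Z(-25 + 27) + z = (-25 + 27)³ + 864145/3177 = 2³ + 864145/3177 = 8 + 864145/3177 = 889561/3177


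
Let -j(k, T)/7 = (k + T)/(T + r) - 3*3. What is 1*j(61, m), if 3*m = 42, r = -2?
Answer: 77/4 ≈ 19.250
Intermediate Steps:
m = 14 (m = (⅓)*42 = 14)
j(k, T) = 63 - 7*(T + k)/(-2 + T) (j(k, T) = -7*((k + T)/(T - 2) - 3*3) = -7*((T + k)/(-2 + T) - 9) = -7*(-9 + (T + k)/(-2 + T)) = 63 - 7*(T + k)/(-2 + T))
1*j(61, m) = 1*(7*(-18 - 1*61 + 8*14)/(-2 + 14)) = 1*(7*(-18 - 61 + 112)/12) = 1*(7*(1/12)*33) = 1*(77/4) = 77/4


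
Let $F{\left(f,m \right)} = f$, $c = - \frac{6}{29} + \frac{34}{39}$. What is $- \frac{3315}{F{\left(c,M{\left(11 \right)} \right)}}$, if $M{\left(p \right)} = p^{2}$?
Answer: $- \frac{3749265}{752} \approx -4985.7$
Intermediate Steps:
$c = \frac{752}{1131}$ ($c = \left(-6\right) \frac{1}{29} + 34 \cdot \frac{1}{39} = - \frac{6}{29} + \frac{34}{39} = \frac{752}{1131} \approx 0.6649$)
$- \frac{3315}{F{\left(c,M{\left(11 \right)} \right)}} = - \frac{3315}{\frac{752}{1131}} = \left(-3315\right) \frac{1131}{752} = - \frac{3749265}{752}$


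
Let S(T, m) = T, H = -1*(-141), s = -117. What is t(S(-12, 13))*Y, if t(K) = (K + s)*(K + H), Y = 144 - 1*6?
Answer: -2296458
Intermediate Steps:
H = 141
Y = 138 (Y = 144 - 6 = 138)
t(K) = (-117 + K)*(141 + K) (t(K) = (K - 117)*(K + 141) = (-117 + K)*(141 + K))
t(S(-12, 13))*Y = (-16497 + (-12)² + 24*(-12))*138 = (-16497 + 144 - 288)*138 = -16641*138 = -2296458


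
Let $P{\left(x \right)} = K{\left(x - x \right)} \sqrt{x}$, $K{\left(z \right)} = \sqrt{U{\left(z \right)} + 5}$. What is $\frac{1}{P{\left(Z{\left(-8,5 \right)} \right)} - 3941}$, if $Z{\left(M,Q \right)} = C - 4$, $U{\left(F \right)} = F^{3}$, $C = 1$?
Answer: $- \frac{3941}{15531496} - \frac{i \sqrt{15}}{15531496} \approx -0.00025374 - 2.4936 \cdot 10^{-7} i$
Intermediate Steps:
$K{\left(z \right)} = \sqrt{5 + z^{3}}$ ($K{\left(z \right)} = \sqrt{z^{3} + 5} = \sqrt{5 + z^{3}}$)
$Z{\left(M,Q \right)} = -3$ ($Z{\left(M,Q \right)} = 1 - 4 = -3$)
$P{\left(x \right)} = \sqrt{5} \sqrt{x}$ ($P{\left(x \right)} = \sqrt{5 + \left(x - x\right)^{3}} \sqrt{x} = \sqrt{5 + 0^{3}} \sqrt{x} = \sqrt{5 + 0} \sqrt{x} = \sqrt{5} \sqrt{x}$)
$\frac{1}{P{\left(Z{\left(-8,5 \right)} \right)} - 3941} = \frac{1}{\sqrt{5} \sqrt{-3} - 3941} = \frac{1}{\sqrt{5} i \sqrt{3} - 3941} = \frac{1}{i \sqrt{15} - 3941} = \frac{1}{-3941 + i \sqrt{15}}$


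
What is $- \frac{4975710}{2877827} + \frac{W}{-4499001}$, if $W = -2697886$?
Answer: $- \frac{14621675091988}{12947346550827} \approx -1.1293$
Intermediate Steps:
$- \frac{4975710}{2877827} + \frac{W}{-4499001} = - \frac{4975710}{2877827} - \frac{2697886}{-4499001} = \left(-4975710\right) \frac{1}{2877827} - - \frac{2697886}{4499001} = - \frac{4975710}{2877827} + \frac{2697886}{4499001} = - \frac{14621675091988}{12947346550827}$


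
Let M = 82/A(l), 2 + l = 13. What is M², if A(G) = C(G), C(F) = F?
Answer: 6724/121 ≈ 55.570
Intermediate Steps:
l = 11 (l = -2 + 13 = 11)
A(G) = G
M = 82/11 ≈ 7.4545
M² = (82/11)² = 6724/121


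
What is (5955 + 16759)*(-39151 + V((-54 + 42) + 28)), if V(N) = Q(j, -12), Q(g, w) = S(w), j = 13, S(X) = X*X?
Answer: -886004998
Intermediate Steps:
S(X) = X²
Q(g, w) = w²
V(N) = 144 (V(N) = (-12)² = 144)
(5955 + 16759)*(-39151 + V((-54 + 42) + 28)) = (5955 + 16759)*(-39151 + 144) = 22714*(-39007) = -886004998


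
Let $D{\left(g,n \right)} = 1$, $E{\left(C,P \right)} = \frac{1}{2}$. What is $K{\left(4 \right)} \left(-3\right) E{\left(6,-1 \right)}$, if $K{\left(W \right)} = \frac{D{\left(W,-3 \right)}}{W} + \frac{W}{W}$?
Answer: $- \frac{15}{8} \approx -1.875$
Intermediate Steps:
$E{\left(C,P \right)} = \frac{1}{2}$
$K{\left(W \right)} = 1 + \frac{1}{W}$ ($K{\left(W \right)} = 1 \frac{1}{W} + \frac{W}{W} = \frac{1}{W} + 1 = 1 + \frac{1}{W}$)
$K{\left(4 \right)} \left(-3\right) E{\left(6,-1 \right)} = \frac{1 + 4}{4} \left(-3\right) \frac{1}{2} = \frac{1}{4} \cdot 5 \left(-3\right) \frac{1}{2} = \frac{5}{4} \left(-3\right) \frac{1}{2} = \left(- \frac{15}{4}\right) \frac{1}{2} = - \frac{15}{8}$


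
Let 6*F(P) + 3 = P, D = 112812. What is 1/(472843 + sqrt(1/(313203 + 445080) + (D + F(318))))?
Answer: 717097617138/339074417413920025 - sqrt(259585238594676894)/339074417413920025 ≈ 2.1134e-6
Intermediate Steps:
F(P) = -1/2 + P/6
1/(472843 + sqrt(1/(313203 + 445080) + (D + F(318)))) = 1/(472843 + sqrt(1/(313203 + 445080) + (112812 + (-1/2 + (1/6)*318)))) = 1/(472843 + sqrt(1/758283 + (112812 + (-1/2 + 53)))) = 1/(472843 + sqrt(1/758283 + (112812 + 105/2))) = 1/(472843 + sqrt(1/758283 + 225729/2)) = 1/(472843 + sqrt(171166463309/1516566)) = 1/(472843 + sqrt(259585238594676894)/1516566)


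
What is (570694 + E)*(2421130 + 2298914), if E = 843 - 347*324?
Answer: 2167014680796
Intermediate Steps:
E = -111585 (E = 843 - 112428 = -111585)
(570694 + E)*(2421130 + 2298914) = (570694 - 111585)*(2421130 + 2298914) = 459109*4720044 = 2167014680796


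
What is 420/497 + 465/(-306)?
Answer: -4885/7242 ≈ -0.67454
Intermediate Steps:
420/497 + 465/(-306) = 420*(1/497) + 465*(-1/306) = 60/71 - 155/102 = -4885/7242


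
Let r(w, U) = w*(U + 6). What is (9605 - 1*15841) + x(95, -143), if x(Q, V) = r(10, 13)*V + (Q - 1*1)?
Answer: -33312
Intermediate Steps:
r(w, U) = w*(6 + U)
x(Q, V) = -1 + Q + 190*V (x(Q, V) = (10*(6 + 13))*V + (Q - 1*1) = (10*19)*V + (Q - 1) = 190*V + (-1 + Q) = -1 + Q + 190*V)
(9605 - 1*15841) + x(95, -143) = (9605 - 1*15841) + (-1 + 95 + 190*(-143)) = (9605 - 15841) + (-1 + 95 - 27170) = -6236 - 27076 = -33312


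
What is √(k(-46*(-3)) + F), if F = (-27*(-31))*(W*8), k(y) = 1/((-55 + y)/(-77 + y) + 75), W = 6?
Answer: 7*√17789745098/4658 ≈ 200.44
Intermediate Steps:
k(y) = 1/(75 + (-55 + y)/(-77 + y)) (k(y) = 1/((-55 + y)/(-77 + y) + 75) = 1/(75 + (-55 + y)/(-77 + y)))
F = 40176 (F = (-27*(-31))*(6*8) = 837*48 = 40176)
√(k(-46*(-3)) + F) = √((-77 - 46*(-3))/(2*(-2915 + 38*(-46*(-3)))) + 40176) = √((-77 + 138)/(2*(-2915 + 38*138)) + 40176) = √((½)*61/(-2915 + 5244) + 40176) = √((½)*61/2329 + 40176) = √((½)*(1/2329)*61 + 40176) = √(61/4658 + 40176) = √(187139869/4658) = 7*√17789745098/4658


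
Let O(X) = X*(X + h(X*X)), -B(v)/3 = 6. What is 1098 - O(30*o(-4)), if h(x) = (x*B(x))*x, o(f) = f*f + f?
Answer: 108839116671498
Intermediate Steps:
B(v) = -18 (B(v) = -3*6 = -18)
o(f) = f + f² (o(f) = f² + f = f + f²)
h(x) = -18*x² (h(x) = (x*(-18))*x = (-18*x)*x = -18*x²)
O(X) = X*(X - 18*X⁴)
1098 - O(30*o(-4)) = 1098 - ((30*(-4*(1 - 4)))² - 18*(-24883200000*(1 - 4)⁵)) = 1098 - ((30*(-4*(-3)))² - 18*(30*(-4*(-3)))⁵) = 1098 - ((30*12)² - 18*(30*12)⁵) = 1098 - (360² - 18*360⁵) = 1098 - (129600 - 18*6046617600000) = 1098 - (129600 - 108839116800000) = 1098 - 1*(-108839116670400) = 1098 + 108839116670400 = 108839116671498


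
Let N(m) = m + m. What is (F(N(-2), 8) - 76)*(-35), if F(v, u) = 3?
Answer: 2555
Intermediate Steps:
N(m) = 2*m
(F(N(-2), 8) - 76)*(-35) = (3 - 76)*(-35) = -73*(-35) = 2555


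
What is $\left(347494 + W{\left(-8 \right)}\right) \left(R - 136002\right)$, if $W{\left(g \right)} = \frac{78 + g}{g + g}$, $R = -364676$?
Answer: $- \frac{695921641863}{4} \approx -1.7398 \cdot 10^{11}$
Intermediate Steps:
$W{\left(g \right)} = \frac{78 + g}{2 g}$
$\left(347494 + W{\left(-8 \right)}\right) \left(R - 136002\right) = \left(347494 + \frac{78 - 8}{2 \left(-8\right)}\right) \left(-364676 - 136002\right) = \left(347494 + \frac{1}{2} \left(- \frac{1}{8}\right) 70\right) \left(-500678\right) = \left(347494 - \frac{35}{8}\right) \left(-500678\right) = \frac{2779917}{8} \left(-500678\right) = - \frac{695921641863}{4}$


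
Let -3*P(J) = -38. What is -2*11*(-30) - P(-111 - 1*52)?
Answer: 1942/3 ≈ 647.33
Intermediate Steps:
P(J) = 38/3 (P(J) = -1/3*(-38) = 38/3)
-2*11*(-30) - P(-111 - 1*52) = -2*11*(-30) - 1*38/3 = -22*(-30) - 38/3 = 660 - 38/3 = 1942/3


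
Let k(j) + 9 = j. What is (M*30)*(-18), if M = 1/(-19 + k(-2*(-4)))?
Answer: 27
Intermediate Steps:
k(j) = -9 + j
M = -1/20 (M = 1/(-19 + (-9 - 2*(-4))) = 1/(-19 + (-9 + 8)) = 1/(-19 - 1) = 1/(-20) = -1/20 ≈ -0.050000)
(M*30)*(-18) = -1/20*30*(-18) = -3/2*(-18) = 27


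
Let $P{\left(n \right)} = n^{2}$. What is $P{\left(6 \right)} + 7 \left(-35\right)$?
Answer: $-209$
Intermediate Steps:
$P{\left(6 \right)} + 7 \left(-35\right) = 6^{2} + 7 \left(-35\right) = 36 - 245 = -209$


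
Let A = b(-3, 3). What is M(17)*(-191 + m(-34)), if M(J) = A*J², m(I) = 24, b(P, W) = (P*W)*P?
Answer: -1303101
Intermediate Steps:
b(P, W) = W*P²
A = 27 (A = 3*(-3)² = 3*9 = 27)
M(J) = 27*J²
M(17)*(-191 + m(-34)) = (27*17²)*(-191 + 24) = (27*289)*(-167) = 7803*(-167) = -1303101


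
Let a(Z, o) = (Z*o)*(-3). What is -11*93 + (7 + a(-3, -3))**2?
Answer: -623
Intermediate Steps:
a(Z, o) = -3*Z*o
-11*93 + (7 + a(-3, -3))**2 = -11*93 + (7 - 3*(-3)*(-3))**2 = -1023 + (7 - 27)**2 = -1023 + (-20)**2 = -1023 + 400 = -623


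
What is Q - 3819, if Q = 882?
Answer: -2937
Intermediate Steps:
Q - 3819 = 882 - 3819 = -2937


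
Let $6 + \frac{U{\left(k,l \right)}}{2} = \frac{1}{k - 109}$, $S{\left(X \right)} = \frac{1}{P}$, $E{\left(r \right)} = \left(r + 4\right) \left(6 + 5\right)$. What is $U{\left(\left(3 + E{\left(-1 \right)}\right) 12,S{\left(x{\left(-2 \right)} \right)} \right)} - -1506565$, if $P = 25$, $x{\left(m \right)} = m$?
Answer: $\frac{486616621}{323} \approx 1.5066 \cdot 10^{6}$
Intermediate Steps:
$E{\left(r \right)} = 44 + 11 r$ ($E{\left(r \right)} = \left(4 + r\right) 11 = 44 + 11 r$)
$S{\left(X \right)} = \frac{1}{25}$
$U{\left(k,l \right)} = -12 + \frac{2}{-109 + k}$ ($U{\left(k,l \right)} = -12 + \frac{2}{k - 109} = -12 + \frac{2}{-109 + k}$)
$U{\left(\left(3 + E{\left(-1 \right)}\right) 12,S{\left(x{\left(-2 \right)} \right)} \right)} - -1506565 = \frac{2 \left(655 - 6 \left(3 + \left(44 + 11 \left(-1\right)\right)\right) 12\right)}{-109 + \left(3 + \left(44 + 11 \left(-1\right)\right)\right) 12} - -1506565 = \frac{2 \left(655 - 6 \left(3 + \left(44 - 11\right)\right) 12\right)}{-109 + \left(3 + \left(44 - 11\right)\right) 12} + 1506565 = \frac{2 \left(655 - 6 \left(3 + 33\right) 12\right)}{-109 + \left(3 + 33\right) 12} + 1506565 = \frac{2 \left(655 - 6 \cdot 36 \cdot 12\right)}{-109 + 36 \cdot 12} + 1506565 = \frac{2 \left(655 - 2592\right)}{-109 + 432} + 1506565 = \frac{2 \left(655 - 2592\right)}{323} + 1506565 = 2 \cdot \frac{1}{323} \left(-1937\right) + 1506565 = - \frac{3874}{323} + 1506565 = \frac{486616621}{323}$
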